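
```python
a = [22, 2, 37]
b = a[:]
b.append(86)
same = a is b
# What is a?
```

After line 1: a = [22, 2, 37]
After line 2 (b = a[:] is a shallow copy, new object): a = [22, 2, 37], b = [22, 2, 37]
After line 3 (append only mutates b): a = [22, 2, 37], b = [22, 2, 37, 86]
After line 4 (same = a is b; different objects -> False): same = False

[22, 2, 37]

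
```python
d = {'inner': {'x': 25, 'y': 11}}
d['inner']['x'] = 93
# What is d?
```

After line 1: d = {'inner': {'x': 25, 'y': 11}}
After line 2 (inner x overwritten): d = {'inner': {'x': 93, 'y': 11}}

{'inner': {'x': 93, 'y': 11}}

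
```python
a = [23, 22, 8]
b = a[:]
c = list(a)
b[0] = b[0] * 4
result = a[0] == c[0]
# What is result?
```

After line 1: a = [23, 22, 8]
After line 2 (b = a[:], copy): a = [23, 22, 8], b = [23, 22, 8]
After line 3 (c = list(a) is a copy, new object): c = [23, 22, 8]
After line 4 (b[0] = 23 * 4 = 92; only b mutates (copy)): a = [23, 22, 8], b = [92, 22, 8], c = [23, 22, 8]
After line 5 (a[0] = 23, c[0] = 23; result = True)

True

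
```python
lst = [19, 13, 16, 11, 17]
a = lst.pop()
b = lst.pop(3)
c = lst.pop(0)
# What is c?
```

After line 1: lst = [19, 13, 16, 11, 17]
After line 2 (pop() -> a = 17): lst = [19, 13, 16, 11]
After line 3 (pop(3) -> b = 11): lst = [19, 13, 16]
After line 4 (pop(0) -> c = 19): lst = [13, 16]

19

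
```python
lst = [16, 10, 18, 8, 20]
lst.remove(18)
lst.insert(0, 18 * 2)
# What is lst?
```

After line 1: lst = [16, 10, 18, 8, 20]
After line 2 (remove first 18): lst = [16, 10, 8, 20]
After line 3 (insert 36 at index 0): lst = [36, 16, 10, 8, 20]

[36, 16, 10, 8, 20]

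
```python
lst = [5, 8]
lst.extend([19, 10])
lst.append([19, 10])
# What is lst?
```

After line 1: lst = [5, 8]
After line 2 (extend unpacks [19, 10]): lst = [5, 8, 19, 10]
After line 3 (append adds [19, 10] as single element): lst = [5, 8, 19, 10, [19, 10]]

[5, 8, 19, 10, [19, 10]]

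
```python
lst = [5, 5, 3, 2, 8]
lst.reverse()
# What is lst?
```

[8, 2, 3, 5, 5]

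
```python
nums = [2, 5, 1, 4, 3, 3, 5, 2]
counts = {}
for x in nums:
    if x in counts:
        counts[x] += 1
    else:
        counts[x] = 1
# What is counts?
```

Initial: counts = {}, nums = [2, 5, 1, 4, 3, 3, 5, 2]
See 2: counts = {2: 1}
See 5: counts = {2: 1, 5: 1}
See 1: counts = {2: 1, 5: 1, 1: 1}
See 4: counts = {2: 1, 5: 1, 1: 1, 4: 1}
See 3: counts = {2: 1, 5: 1, 1: 1, 4: 1, 3: 1}
See 3: counts = {2: 1, 5: 1, 1: 1, 4: 1, 3: 2}
See 5: counts = {2: 1, 5: 2, 1: 1, 4: 1, 3: 2}
See 2: counts = {2: 2, 5: 2, 1: 1, 4: 1, 3: 2}

{2: 2, 5: 2, 1: 1, 4: 1, 3: 2}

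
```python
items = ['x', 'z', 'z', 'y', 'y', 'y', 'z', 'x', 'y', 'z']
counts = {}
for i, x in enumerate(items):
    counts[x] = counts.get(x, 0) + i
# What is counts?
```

Initial: counts = {}, items = ['x', 'z', 'z', 'y', 'y', 'y', 'z', 'x', 'y', 'z']
i=0, x='x': counts = {'x': 0}
i=1, x='z': counts = {'x': 0, 'z': 1}
i=2, x='z': counts = {'x': 0, 'z': 3}
i=3, x='y': counts = {'x': 0, 'z': 3, 'y': 3}
i=4, x='y': counts = {'x': 0, 'z': 3, 'y': 7}
i=5, x='y': counts = {'x': 0, 'z': 3, 'y': 12}
i=6, x='z': counts = {'x': 0, 'z': 9, 'y': 12}
i=7, x='x': counts = {'x': 7, 'z': 9, 'y': 12}
i=8, x='y': counts = {'x': 7, 'z': 9, 'y': 20}
i=9, x='z': counts = {'x': 7, 'z': 18, 'y': 20}

{'x': 7, 'z': 18, 'y': 20}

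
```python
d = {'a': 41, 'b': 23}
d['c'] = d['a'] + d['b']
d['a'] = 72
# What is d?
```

After line 1: d = {'a': 41, 'b': 23}
After line 2 (d['c'] = 41 + 23): d = {'a': 41, 'b': 23, 'c': 64}
After line 3: d = {'a': 72, 'b': 23, 'c': 64}

{'a': 72, 'b': 23, 'c': 64}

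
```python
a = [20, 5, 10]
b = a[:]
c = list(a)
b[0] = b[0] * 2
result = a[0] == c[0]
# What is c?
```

After line 1: a = [20, 5, 10]
After line 2 (b = a[:], copy): a = [20, 5, 10], b = [20, 5, 10]
After line 3 (c = list(a) is a copy, new object): c = [20, 5, 10]
After line 4 (b[0] = 20 * 2 = 40; only b mutates (copy)): a = [20, 5, 10], b = [40, 5, 10], c = [20, 5, 10]
After line 5 (a[0] = 20, c[0] = 20; result = True)

[20, 5, 10]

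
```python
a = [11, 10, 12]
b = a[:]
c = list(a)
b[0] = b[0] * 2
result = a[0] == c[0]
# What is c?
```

After line 1: a = [11, 10, 12]
After line 2 (b = a[:], copy): a = [11, 10, 12], b = [11, 10, 12]
After line 3 (c = list(a) is a copy, new object): c = [11, 10, 12]
After line 4 (b[0] = 11 * 2 = 22; only b mutates (copy)): a = [11, 10, 12], b = [22, 10, 12], c = [11, 10, 12]
After line 5 (a[0] = 11, c[0] = 11; result = True)

[11, 10, 12]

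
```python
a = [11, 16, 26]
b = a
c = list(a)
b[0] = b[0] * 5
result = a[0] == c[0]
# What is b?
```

After line 1: a = [11, 16, 26]
After line 2 (b = a, alias): a = [11, 16, 26], b = [11, 16, 26]
After line 3 (c = list(a) is a copy, new object): c = [11, 16, 26]
After line 4 (b[0] = 11 * 5 = 55; mutates shared a/b): a = b = [55, 16, 26], c = [11, 16, 26]
After line 5 (a[0] = 55, c[0] = 11; result = False)

[55, 16, 26]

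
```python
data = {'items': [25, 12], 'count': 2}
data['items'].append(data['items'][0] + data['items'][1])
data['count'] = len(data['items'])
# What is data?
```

After line 1: data = {'items': [25, 12], 'count': 2}
After line 2 (append 25 + 12 = 37): data = {'items': [25, 12, 37], 'count': 2}
After line 3 (count = len(items) = 3): data = {'items': [25, 12, 37], 'count': 3}

{'items': [25, 12, 37], 'count': 3}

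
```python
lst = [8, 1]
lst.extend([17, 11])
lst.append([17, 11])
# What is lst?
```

After line 1: lst = [8, 1]
After line 2 (extend unpacks [17, 11]): lst = [8, 1, 17, 11]
After line 3 (append adds [17, 11] as single element): lst = [8, 1, 17, 11, [17, 11]]

[8, 1, 17, 11, [17, 11]]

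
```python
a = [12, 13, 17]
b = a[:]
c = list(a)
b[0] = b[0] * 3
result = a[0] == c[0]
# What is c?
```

After line 1: a = [12, 13, 17]
After line 2 (b = a[:], copy): a = [12, 13, 17], b = [12, 13, 17]
After line 3 (c = list(a) is a copy, new object): c = [12, 13, 17]
After line 4 (b[0] = 12 * 3 = 36; only b mutates (copy)): a = [12, 13, 17], b = [36, 13, 17], c = [12, 13, 17]
After line 5 (a[0] = 12, c[0] = 12; result = True)

[12, 13, 17]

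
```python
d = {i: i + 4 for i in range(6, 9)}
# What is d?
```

{6: 10, 7: 11, 8: 12}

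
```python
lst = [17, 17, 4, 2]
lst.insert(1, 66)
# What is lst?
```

[17, 66, 17, 4, 2]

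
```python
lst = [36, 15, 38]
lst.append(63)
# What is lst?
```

[36, 15, 38, 63]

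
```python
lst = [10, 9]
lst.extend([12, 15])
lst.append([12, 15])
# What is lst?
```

After line 1: lst = [10, 9]
After line 2 (extend unpacks [12, 15]): lst = [10, 9, 12, 15]
After line 3 (append adds [12, 15] as single element): lst = [10, 9, 12, 15, [12, 15]]

[10, 9, 12, 15, [12, 15]]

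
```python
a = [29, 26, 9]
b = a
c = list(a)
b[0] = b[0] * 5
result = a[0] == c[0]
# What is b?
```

After line 1: a = [29, 26, 9]
After line 2 (b = a, alias): a = [29, 26, 9], b = [29, 26, 9]
After line 3 (c = list(a) is a copy, new object): c = [29, 26, 9]
After line 4 (b[0] = 29 * 5 = 145; mutates shared a/b): a = b = [145, 26, 9], c = [29, 26, 9]
After line 5 (a[0] = 145, c[0] = 29; result = False)

[145, 26, 9]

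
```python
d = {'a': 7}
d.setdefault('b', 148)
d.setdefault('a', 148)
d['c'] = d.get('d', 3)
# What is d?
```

After line 1: d = {'a': 7}
After line 2 (setdefault adds 'b'=148): d = {'a': 7, 'b': 148}
After line 3 (setdefault 'a' no-op, already exists): d = {'a': 7, 'b': 148}
After line 4 (get('d', 3) returns default since 'd' not in d): d = {'a': 7, 'b': 148, 'c': 3}

{'a': 7, 'b': 148, 'c': 3}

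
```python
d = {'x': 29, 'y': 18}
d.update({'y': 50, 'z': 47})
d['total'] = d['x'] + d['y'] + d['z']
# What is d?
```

After line 1: d = {'x': 29, 'y': 18}
After line 2 (y overwritten, z added): d = {'x': 29, 'y': 50, 'z': 47}
After line 3 (total = 29 + 50 + 47 = 126): d = {'x': 29, 'y': 50, 'z': 47, 'total': 126}

{'x': 29, 'y': 50, 'z': 47, 'total': 126}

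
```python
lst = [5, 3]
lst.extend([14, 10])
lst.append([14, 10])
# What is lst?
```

After line 1: lst = [5, 3]
After line 2 (extend unpacks [14, 10]): lst = [5, 3, 14, 10]
After line 3 (append adds [14, 10] as single element): lst = [5, 3, 14, 10, [14, 10]]

[5, 3, 14, 10, [14, 10]]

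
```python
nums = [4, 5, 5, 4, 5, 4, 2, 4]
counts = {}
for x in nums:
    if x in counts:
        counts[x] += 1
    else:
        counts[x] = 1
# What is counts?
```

Initial: counts = {}, nums = [4, 5, 5, 4, 5, 4, 2, 4]
See 4: counts = {4: 1}
See 5: counts = {4: 1, 5: 1}
See 5: counts = {4: 1, 5: 2}
See 4: counts = {4: 2, 5: 2}
See 5: counts = {4: 2, 5: 3}
See 4: counts = {4: 3, 5: 3}
See 2: counts = {4: 3, 5: 3, 2: 1}
See 4: counts = {4: 4, 5: 3, 2: 1}

{4: 4, 5: 3, 2: 1}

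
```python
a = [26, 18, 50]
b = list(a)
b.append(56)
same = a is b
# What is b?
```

After line 1: a = [26, 18, 50]
After line 2 (b = list(a) is a shallow copy, new object): a = [26, 18, 50], b = [26, 18, 50]
After line 3 (append only mutates b): a = [26, 18, 50], b = [26, 18, 50, 56]
After line 4 (same = a is b; different objects -> False): same = False

[26, 18, 50, 56]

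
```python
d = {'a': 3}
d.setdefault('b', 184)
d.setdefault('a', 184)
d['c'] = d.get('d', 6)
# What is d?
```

After line 1: d = {'a': 3}
After line 2 (setdefault adds 'b'=184): d = {'a': 3, 'b': 184}
After line 3 (setdefault 'a' no-op, already exists): d = {'a': 3, 'b': 184}
After line 4 (get('d', 6) returns default since 'd' not in d): d = {'a': 3, 'b': 184, 'c': 6}

{'a': 3, 'b': 184, 'c': 6}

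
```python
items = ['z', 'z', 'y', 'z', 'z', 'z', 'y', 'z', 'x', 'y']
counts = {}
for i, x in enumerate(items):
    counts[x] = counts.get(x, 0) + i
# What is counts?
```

Initial: counts = {}, items = ['z', 'z', 'y', 'z', 'z', 'z', 'y', 'z', 'x', 'y']
i=0, x='z': counts = {'z': 0}
i=1, x='z': counts = {'z': 1}
i=2, x='y': counts = {'z': 1, 'y': 2}
i=3, x='z': counts = {'z': 4, 'y': 2}
i=4, x='z': counts = {'z': 8, 'y': 2}
i=5, x='z': counts = {'z': 13, 'y': 2}
i=6, x='y': counts = {'z': 13, 'y': 8}
i=7, x='z': counts = {'z': 20, 'y': 8}
i=8, x='x': counts = {'z': 20, 'y': 8, 'x': 8}
i=9, x='y': counts = {'z': 20, 'y': 17, 'x': 8}

{'z': 20, 'y': 17, 'x': 8}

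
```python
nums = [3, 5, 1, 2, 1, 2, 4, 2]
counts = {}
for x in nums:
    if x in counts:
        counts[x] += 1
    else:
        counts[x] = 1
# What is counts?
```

Initial: counts = {}, nums = [3, 5, 1, 2, 1, 2, 4, 2]
See 3: counts = {3: 1}
See 5: counts = {3: 1, 5: 1}
See 1: counts = {3: 1, 5: 1, 1: 1}
See 2: counts = {3: 1, 5: 1, 1: 1, 2: 1}
See 1: counts = {3: 1, 5: 1, 1: 2, 2: 1}
See 2: counts = {3: 1, 5: 1, 1: 2, 2: 2}
See 4: counts = {3: 1, 5: 1, 1: 2, 2: 2, 4: 1}
See 2: counts = {3: 1, 5: 1, 1: 2, 2: 3, 4: 1}

{3: 1, 5: 1, 1: 2, 2: 3, 4: 1}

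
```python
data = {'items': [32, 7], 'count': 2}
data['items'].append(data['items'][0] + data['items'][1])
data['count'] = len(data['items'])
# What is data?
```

After line 1: data = {'items': [32, 7], 'count': 2}
After line 2 (append 32 + 7 = 39): data = {'items': [32, 7, 39], 'count': 2}
After line 3 (count = len(items) = 3): data = {'items': [32, 7, 39], 'count': 3}

{'items': [32, 7, 39], 'count': 3}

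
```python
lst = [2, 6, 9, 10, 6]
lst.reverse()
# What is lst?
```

[6, 10, 9, 6, 2]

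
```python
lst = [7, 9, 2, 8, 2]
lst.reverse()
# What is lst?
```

[2, 8, 2, 9, 7]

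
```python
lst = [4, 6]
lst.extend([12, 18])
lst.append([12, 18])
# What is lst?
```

After line 1: lst = [4, 6]
After line 2 (extend unpacks [12, 18]): lst = [4, 6, 12, 18]
After line 3 (append adds [12, 18] as single element): lst = [4, 6, 12, 18, [12, 18]]

[4, 6, 12, 18, [12, 18]]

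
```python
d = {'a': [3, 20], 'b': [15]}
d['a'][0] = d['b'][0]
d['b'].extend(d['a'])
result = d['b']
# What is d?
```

After line 1: d = {'a': [3, 20], 'b': [15]}
After line 2 (a[0] = b[0] = 15): d = {'a': [15, 20], 'b': [15]}
After line 3 (b.extend(a) appends [15, 20]): d = {'a': [15, 20], 'b': [15, 15, 20]}
After line 4: result = d['b'] = [15, 15, 20]

{'a': [15, 20], 'b': [15, 15, 20]}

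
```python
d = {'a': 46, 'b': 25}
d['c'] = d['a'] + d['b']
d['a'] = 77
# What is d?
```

After line 1: d = {'a': 46, 'b': 25}
After line 2 (d['c'] = 46 + 25): d = {'a': 46, 'b': 25, 'c': 71}
After line 3: d = {'a': 77, 'b': 25, 'c': 71}

{'a': 77, 'b': 25, 'c': 71}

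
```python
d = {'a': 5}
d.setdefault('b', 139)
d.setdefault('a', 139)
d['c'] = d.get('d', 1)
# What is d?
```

After line 1: d = {'a': 5}
After line 2 (setdefault adds 'b'=139): d = {'a': 5, 'b': 139}
After line 3 (setdefault 'a' no-op, already exists): d = {'a': 5, 'b': 139}
After line 4 (get('d', 1) returns default since 'd' not in d): d = {'a': 5, 'b': 139, 'c': 1}

{'a': 5, 'b': 139, 'c': 1}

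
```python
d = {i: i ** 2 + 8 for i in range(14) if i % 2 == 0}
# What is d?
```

{0: 8, 2: 12, 4: 24, 6: 44, 8: 72, 10: 108, 12: 152}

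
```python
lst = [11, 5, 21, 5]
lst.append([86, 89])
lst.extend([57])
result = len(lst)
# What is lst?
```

After line 1: lst = [11, 5, 21, 5]
After line 2 (append adds [86, 89] as single element): lst = [11, 5, 21, 5, [86, 89]]
After line 3 (extend unpacks [57], adds 57): lst = [11, 5, 21, 5, [86, 89], 57]
After line 4: result = len(lst) = 6

[11, 5, 21, 5, [86, 89], 57]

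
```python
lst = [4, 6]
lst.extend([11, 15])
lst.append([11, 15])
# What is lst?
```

After line 1: lst = [4, 6]
After line 2 (extend unpacks [11, 15]): lst = [4, 6, 11, 15]
After line 3 (append adds [11, 15] as single element): lst = [4, 6, 11, 15, [11, 15]]

[4, 6, 11, 15, [11, 15]]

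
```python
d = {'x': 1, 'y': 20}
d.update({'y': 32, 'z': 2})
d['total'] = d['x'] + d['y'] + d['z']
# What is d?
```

After line 1: d = {'x': 1, 'y': 20}
After line 2 (y overwritten, z added): d = {'x': 1, 'y': 32, 'z': 2}
After line 3 (total = 1 + 32 + 2 = 35): d = {'x': 1, 'y': 32, 'z': 2, 'total': 35}

{'x': 1, 'y': 32, 'z': 2, 'total': 35}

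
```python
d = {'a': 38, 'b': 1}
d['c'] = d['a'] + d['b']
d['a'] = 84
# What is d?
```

After line 1: d = {'a': 38, 'b': 1}
After line 2 (d['c'] = 38 + 1): d = {'a': 38, 'b': 1, 'c': 39}
After line 3: d = {'a': 84, 'b': 1, 'c': 39}

{'a': 84, 'b': 1, 'c': 39}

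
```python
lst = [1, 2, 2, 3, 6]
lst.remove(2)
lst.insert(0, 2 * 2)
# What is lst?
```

After line 1: lst = [1, 2, 2, 3, 6]
After line 2 (remove first 2): lst = [1, 2, 3, 6]
After line 3 (insert 4 at index 0): lst = [4, 1, 2, 3, 6]

[4, 1, 2, 3, 6]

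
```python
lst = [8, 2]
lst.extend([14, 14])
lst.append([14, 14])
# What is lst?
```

After line 1: lst = [8, 2]
After line 2 (extend unpacks [14, 14]): lst = [8, 2, 14, 14]
After line 3 (append adds [14, 14] as single element): lst = [8, 2, 14, 14, [14, 14]]

[8, 2, 14, 14, [14, 14]]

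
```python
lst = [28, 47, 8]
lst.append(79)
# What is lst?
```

[28, 47, 8, 79]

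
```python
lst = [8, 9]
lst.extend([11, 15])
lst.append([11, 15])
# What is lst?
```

After line 1: lst = [8, 9]
After line 2 (extend unpacks [11, 15]): lst = [8, 9, 11, 15]
After line 3 (append adds [11, 15] as single element): lst = [8, 9, 11, 15, [11, 15]]

[8, 9, 11, 15, [11, 15]]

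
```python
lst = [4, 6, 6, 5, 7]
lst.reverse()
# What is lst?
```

[7, 5, 6, 6, 4]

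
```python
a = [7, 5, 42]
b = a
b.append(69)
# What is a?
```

After line 1: a = [7, 5, 42]
After line 2 (b = a is an alias, same object): a = [7, 5, 42], b = [7, 5, 42]
After line 3 (b.append mutates the shared list): a = [7, 5, 42, 69], b = [7, 5, 42, 69]

[7, 5, 42, 69]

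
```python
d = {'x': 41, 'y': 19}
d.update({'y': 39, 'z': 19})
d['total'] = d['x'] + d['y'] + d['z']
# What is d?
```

After line 1: d = {'x': 41, 'y': 19}
After line 2 (y overwritten, z added): d = {'x': 41, 'y': 39, 'z': 19}
After line 3 (total = 41 + 39 + 19 = 99): d = {'x': 41, 'y': 39, 'z': 19, 'total': 99}

{'x': 41, 'y': 39, 'z': 19, 'total': 99}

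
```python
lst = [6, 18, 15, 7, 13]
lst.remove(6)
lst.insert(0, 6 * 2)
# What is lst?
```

After line 1: lst = [6, 18, 15, 7, 13]
After line 2 (remove first 6): lst = [18, 15, 7, 13]
After line 3 (insert 12 at index 0): lst = [12, 18, 15, 7, 13]

[12, 18, 15, 7, 13]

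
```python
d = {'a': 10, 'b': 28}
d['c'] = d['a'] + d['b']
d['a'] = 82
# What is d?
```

After line 1: d = {'a': 10, 'b': 28}
After line 2 (d['c'] = 10 + 28): d = {'a': 10, 'b': 28, 'c': 38}
After line 3: d = {'a': 82, 'b': 28, 'c': 38}

{'a': 82, 'b': 28, 'c': 38}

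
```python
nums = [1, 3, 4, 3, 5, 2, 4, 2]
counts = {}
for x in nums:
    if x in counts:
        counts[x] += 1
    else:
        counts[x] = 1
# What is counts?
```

Initial: counts = {}, nums = [1, 3, 4, 3, 5, 2, 4, 2]
See 1: counts = {1: 1}
See 3: counts = {1: 1, 3: 1}
See 4: counts = {1: 1, 3: 1, 4: 1}
See 3: counts = {1: 1, 3: 2, 4: 1}
See 5: counts = {1: 1, 3: 2, 4: 1, 5: 1}
See 2: counts = {1: 1, 3: 2, 4: 1, 5: 1, 2: 1}
See 4: counts = {1: 1, 3: 2, 4: 2, 5: 1, 2: 1}
See 2: counts = {1: 1, 3: 2, 4: 2, 5: 1, 2: 2}

{1: 1, 3: 2, 4: 2, 5: 1, 2: 2}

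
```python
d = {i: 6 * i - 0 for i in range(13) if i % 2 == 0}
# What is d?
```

{0: 0, 2: 12, 4: 24, 6: 36, 8: 48, 10: 60, 12: 72}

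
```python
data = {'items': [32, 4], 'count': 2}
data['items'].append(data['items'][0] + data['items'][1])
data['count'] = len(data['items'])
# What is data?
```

After line 1: data = {'items': [32, 4], 'count': 2}
After line 2 (append 32 + 4 = 36): data = {'items': [32, 4, 36], 'count': 2}
After line 3 (count = len(items) = 3): data = {'items': [32, 4, 36], 'count': 3}

{'items': [32, 4, 36], 'count': 3}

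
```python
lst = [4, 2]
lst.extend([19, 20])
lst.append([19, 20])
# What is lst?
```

After line 1: lst = [4, 2]
After line 2 (extend unpacks [19, 20]): lst = [4, 2, 19, 20]
After line 3 (append adds [19, 20] as single element): lst = [4, 2, 19, 20, [19, 20]]

[4, 2, 19, 20, [19, 20]]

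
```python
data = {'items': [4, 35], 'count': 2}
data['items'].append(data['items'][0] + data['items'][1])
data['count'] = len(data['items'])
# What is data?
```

After line 1: data = {'items': [4, 35], 'count': 2}
After line 2 (append 4 + 35 = 39): data = {'items': [4, 35, 39], 'count': 2}
After line 3 (count = len(items) = 3): data = {'items': [4, 35, 39], 'count': 3}

{'items': [4, 35, 39], 'count': 3}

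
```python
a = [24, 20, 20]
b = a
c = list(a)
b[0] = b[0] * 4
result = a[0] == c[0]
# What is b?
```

After line 1: a = [24, 20, 20]
After line 2 (b = a, alias): a = [24, 20, 20], b = [24, 20, 20]
After line 3 (c = list(a) is a copy, new object): c = [24, 20, 20]
After line 4 (b[0] = 24 * 4 = 96; mutates shared a/b): a = b = [96, 20, 20], c = [24, 20, 20]
After line 5 (a[0] = 96, c[0] = 24; result = False)

[96, 20, 20]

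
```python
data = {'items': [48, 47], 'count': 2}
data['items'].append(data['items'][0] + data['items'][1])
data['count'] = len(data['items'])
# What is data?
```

After line 1: data = {'items': [48, 47], 'count': 2}
After line 2 (append 48 + 47 = 95): data = {'items': [48, 47, 95], 'count': 2}
After line 3 (count = len(items) = 3): data = {'items': [48, 47, 95], 'count': 3}

{'items': [48, 47, 95], 'count': 3}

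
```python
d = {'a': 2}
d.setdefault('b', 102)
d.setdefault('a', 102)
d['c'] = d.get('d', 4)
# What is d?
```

After line 1: d = {'a': 2}
After line 2 (setdefault adds 'b'=102): d = {'a': 2, 'b': 102}
After line 3 (setdefault 'a' no-op, already exists): d = {'a': 2, 'b': 102}
After line 4 (get('d', 4) returns default since 'd' not in d): d = {'a': 2, 'b': 102, 'c': 4}

{'a': 2, 'b': 102, 'c': 4}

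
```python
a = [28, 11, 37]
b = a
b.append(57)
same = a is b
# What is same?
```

After line 1: a = [28, 11, 37]
After line 2 (b = a is an alias, same object): a = [28, 11, 37], b = [28, 11, 37]
After line 3 (b.append mutates the shared list): a = [28, 11, 37, 57], b = [28, 11, 37, 57]
After line 4 (same = a is b; same object -> True): same = True

True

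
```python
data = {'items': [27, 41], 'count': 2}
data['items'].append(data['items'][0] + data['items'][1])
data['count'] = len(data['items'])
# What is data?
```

After line 1: data = {'items': [27, 41], 'count': 2}
After line 2 (append 27 + 41 = 68): data = {'items': [27, 41, 68], 'count': 2}
After line 3 (count = len(items) = 3): data = {'items': [27, 41, 68], 'count': 3}

{'items': [27, 41, 68], 'count': 3}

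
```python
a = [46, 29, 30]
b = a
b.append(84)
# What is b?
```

After line 1: a = [46, 29, 30]
After line 2 (b = a is an alias, same object): a = [46, 29, 30], b = [46, 29, 30]
After line 3 (b.append mutates the shared list): a = [46, 29, 30, 84], b = [46, 29, 30, 84]

[46, 29, 30, 84]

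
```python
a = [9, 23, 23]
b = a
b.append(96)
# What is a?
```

After line 1: a = [9, 23, 23]
After line 2 (b = a is an alias, same object): a = [9, 23, 23], b = [9, 23, 23]
After line 3 (b.append mutates the shared list): a = [9, 23, 23, 96], b = [9, 23, 23, 96]

[9, 23, 23, 96]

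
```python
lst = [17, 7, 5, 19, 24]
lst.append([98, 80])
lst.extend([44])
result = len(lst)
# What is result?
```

After line 1: lst = [17, 7, 5, 19, 24]
After line 2 (append adds [98, 80] as single element): lst = [17, 7, 5, 19, 24, [98, 80]]
After line 3 (extend unpacks [44], adds 44): lst = [17, 7, 5, 19, 24, [98, 80], 44]
After line 4: result = len(lst) = 7

7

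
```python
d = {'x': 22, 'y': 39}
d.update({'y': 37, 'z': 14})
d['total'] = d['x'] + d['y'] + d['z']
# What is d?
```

After line 1: d = {'x': 22, 'y': 39}
After line 2 (y overwritten, z added): d = {'x': 22, 'y': 37, 'z': 14}
After line 3 (total = 22 + 37 + 14 = 73): d = {'x': 22, 'y': 37, 'z': 14, 'total': 73}

{'x': 22, 'y': 37, 'z': 14, 'total': 73}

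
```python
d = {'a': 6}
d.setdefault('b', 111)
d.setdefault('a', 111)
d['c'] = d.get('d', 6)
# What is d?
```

After line 1: d = {'a': 6}
After line 2 (setdefault adds 'b'=111): d = {'a': 6, 'b': 111}
After line 3 (setdefault 'a' no-op, already exists): d = {'a': 6, 'b': 111}
After line 4 (get('d', 6) returns default since 'd' not in d): d = {'a': 6, 'b': 111, 'c': 6}

{'a': 6, 'b': 111, 'c': 6}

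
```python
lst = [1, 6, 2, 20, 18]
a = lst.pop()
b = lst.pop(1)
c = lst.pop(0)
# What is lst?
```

After line 1: lst = [1, 6, 2, 20, 18]
After line 2 (pop() -> a = 18): lst = [1, 6, 2, 20]
After line 3 (pop(1) -> b = 6): lst = [1, 2, 20]
After line 4 (pop(0) -> c = 1): lst = [2, 20]

[2, 20]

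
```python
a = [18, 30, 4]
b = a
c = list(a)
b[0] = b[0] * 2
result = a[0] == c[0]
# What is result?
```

After line 1: a = [18, 30, 4]
After line 2 (b = a, alias): a = [18, 30, 4], b = [18, 30, 4]
After line 3 (c = list(a) is a copy, new object): c = [18, 30, 4]
After line 4 (b[0] = 18 * 2 = 36; mutates shared a/b): a = b = [36, 30, 4], c = [18, 30, 4]
After line 5 (a[0] = 36, c[0] = 18; result = False)

False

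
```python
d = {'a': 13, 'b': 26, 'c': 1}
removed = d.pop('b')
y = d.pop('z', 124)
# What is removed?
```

After line 1: d = {'a': 13, 'b': 26, 'c': 1}
After line 2 (pop 'b' returns 26): d = {'a': 13, 'c': 1}, removed = 26
After line 3 (pop 'z' missing, returns default 124): d = {'a': 13, 'c': 1}, y = 124

26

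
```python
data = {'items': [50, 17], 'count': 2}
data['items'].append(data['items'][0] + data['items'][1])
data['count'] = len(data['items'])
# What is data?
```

After line 1: data = {'items': [50, 17], 'count': 2}
After line 2 (append 50 + 17 = 67): data = {'items': [50, 17, 67], 'count': 2}
After line 3 (count = len(items) = 3): data = {'items': [50, 17, 67], 'count': 3}

{'items': [50, 17, 67], 'count': 3}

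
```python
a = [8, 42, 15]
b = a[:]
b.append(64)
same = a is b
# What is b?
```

After line 1: a = [8, 42, 15]
After line 2 (b = a[:] is a shallow copy, new object): a = [8, 42, 15], b = [8, 42, 15]
After line 3 (append only mutates b): a = [8, 42, 15], b = [8, 42, 15, 64]
After line 4 (same = a is b; different objects -> False): same = False

[8, 42, 15, 64]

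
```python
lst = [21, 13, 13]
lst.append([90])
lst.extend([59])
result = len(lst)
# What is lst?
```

After line 1: lst = [21, 13, 13]
After line 2 (append adds [90] as single element): lst = [21, 13, 13, [90]]
After line 3 (extend unpacks [59], adds 59): lst = [21, 13, 13, [90], 59]
After line 4: result = len(lst) = 5

[21, 13, 13, [90], 59]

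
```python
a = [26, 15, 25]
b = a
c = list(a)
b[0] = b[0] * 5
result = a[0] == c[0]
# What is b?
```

After line 1: a = [26, 15, 25]
After line 2 (b = a, alias): a = [26, 15, 25], b = [26, 15, 25]
After line 3 (c = list(a) is a copy, new object): c = [26, 15, 25]
After line 4 (b[0] = 26 * 5 = 130; mutates shared a/b): a = b = [130, 15, 25], c = [26, 15, 25]
After line 5 (a[0] = 130, c[0] = 26; result = False)

[130, 15, 25]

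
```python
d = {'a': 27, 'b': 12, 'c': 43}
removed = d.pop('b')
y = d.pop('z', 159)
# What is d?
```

After line 1: d = {'a': 27, 'b': 12, 'c': 43}
After line 2 (pop 'b' returns 12): d = {'a': 27, 'c': 43}, removed = 12
After line 3 (pop 'z' missing, returns default 159): d = {'a': 27, 'c': 43}, y = 159

{'a': 27, 'c': 43}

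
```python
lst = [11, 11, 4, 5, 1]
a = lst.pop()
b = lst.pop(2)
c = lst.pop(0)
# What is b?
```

After line 1: lst = [11, 11, 4, 5, 1]
After line 2 (pop() -> a = 1): lst = [11, 11, 4, 5]
After line 3 (pop(2) -> b = 4): lst = [11, 11, 5]
After line 4 (pop(0) -> c = 11): lst = [11, 5]

4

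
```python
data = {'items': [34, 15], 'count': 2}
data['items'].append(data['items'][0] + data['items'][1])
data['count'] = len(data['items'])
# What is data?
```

After line 1: data = {'items': [34, 15], 'count': 2}
After line 2 (append 34 + 15 = 49): data = {'items': [34, 15, 49], 'count': 2}
After line 3 (count = len(items) = 3): data = {'items': [34, 15, 49], 'count': 3}

{'items': [34, 15, 49], 'count': 3}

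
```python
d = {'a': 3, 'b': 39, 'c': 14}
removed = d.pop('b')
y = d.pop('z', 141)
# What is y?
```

After line 1: d = {'a': 3, 'b': 39, 'c': 14}
After line 2 (pop 'b' returns 39): d = {'a': 3, 'c': 14}, removed = 39
After line 3 (pop 'z' missing, returns default 141): d = {'a': 3, 'c': 14}, y = 141

141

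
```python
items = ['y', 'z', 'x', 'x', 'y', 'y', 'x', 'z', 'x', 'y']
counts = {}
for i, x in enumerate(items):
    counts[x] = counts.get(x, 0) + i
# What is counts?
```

Initial: counts = {}, items = ['y', 'z', 'x', 'x', 'y', 'y', 'x', 'z', 'x', 'y']
i=0, x='y': counts = {'y': 0}
i=1, x='z': counts = {'y': 0, 'z': 1}
i=2, x='x': counts = {'y': 0, 'z': 1, 'x': 2}
i=3, x='x': counts = {'y': 0, 'z': 1, 'x': 5}
i=4, x='y': counts = {'y': 4, 'z': 1, 'x': 5}
i=5, x='y': counts = {'y': 9, 'z': 1, 'x': 5}
i=6, x='x': counts = {'y': 9, 'z': 1, 'x': 11}
i=7, x='z': counts = {'y': 9, 'z': 8, 'x': 11}
i=8, x='x': counts = {'y': 9, 'z': 8, 'x': 19}
i=9, x='y': counts = {'y': 18, 'z': 8, 'x': 19}

{'y': 18, 'z': 8, 'x': 19}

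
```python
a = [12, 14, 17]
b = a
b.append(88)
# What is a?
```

After line 1: a = [12, 14, 17]
After line 2 (b = a is an alias, same object): a = [12, 14, 17], b = [12, 14, 17]
After line 3 (b.append mutates the shared list): a = [12, 14, 17, 88], b = [12, 14, 17, 88]

[12, 14, 17, 88]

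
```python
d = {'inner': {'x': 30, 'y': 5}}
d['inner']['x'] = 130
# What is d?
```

After line 1: d = {'inner': {'x': 30, 'y': 5}}
After line 2 (inner x overwritten): d = {'inner': {'x': 130, 'y': 5}}

{'inner': {'x': 130, 'y': 5}}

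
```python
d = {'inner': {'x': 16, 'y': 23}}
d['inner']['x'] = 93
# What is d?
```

After line 1: d = {'inner': {'x': 16, 'y': 23}}
After line 2 (inner x overwritten): d = {'inner': {'x': 93, 'y': 23}}

{'inner': {'x': 93, 'y': 23}}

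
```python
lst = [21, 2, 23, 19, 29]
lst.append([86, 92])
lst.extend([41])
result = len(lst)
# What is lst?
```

After line 1: lst = [21, 2, 23, 19, 29]
After line 2 (append adds [86, 92] as single element): lst = [21, 2, 23, 19, 29, [86, 92]]
After line 3 (extend unpacks [41], adds 41): lst = [21, 2, 23, 19, 29, [86, 92], 41]
After line 4: result = len(lst) = 7

[21, 2, 23, 19, 29, [86, 92], 41]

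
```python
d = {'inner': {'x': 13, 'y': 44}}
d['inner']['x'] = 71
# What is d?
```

After line 1: d = {'inner': {'x': 13, 'y': 44}}
After line 2 (inner x overwritten): d = {'inner': {'x': 71, 'y': 44}}

{'inner': {'x': 71, 'y': 44}}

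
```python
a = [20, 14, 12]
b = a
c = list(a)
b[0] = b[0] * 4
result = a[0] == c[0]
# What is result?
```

After line 1: a = [20, 14, 12]
After line 2 (b = a, alias): a = [20, 14, 12], b = [20, 14, 12]
After line 3 (c = list(a) is a copy, new object): c = [20, 14, 12]
After line 4 (b[0] = 20 * 4 = 80; mutates shared a/b): a = b = [80, 14, 12], c = [20, 14, 12]
After line 5 (a[0] = 80, c[0] = 20; result = False)

False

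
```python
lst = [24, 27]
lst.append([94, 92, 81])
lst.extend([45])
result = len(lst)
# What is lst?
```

After line 1: lst = [24, 27]
After line 2 (append adds [94, 92, 81] as single element): lst = [24, 27, [94, 92, 81]]
After line 3 (extend unpacks [45], adds 45): lst = [24, 27, [94, 92, 81], 45]
After line 4: result = len(lst) = 4

[24, 27, [94, 92, 81], 45]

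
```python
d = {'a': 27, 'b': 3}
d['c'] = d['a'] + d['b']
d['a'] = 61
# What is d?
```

After line 1: d = {'a': 27, 'b': 3}
After line 2 (d['c'] = 27 + 3): d = {'a': 27, 'b': 3, 'c': 30}
After line 3: d = {'a': 61, 'b': 3, 'c': 30}

{'a': 61, 'b': 3, 'c': 30}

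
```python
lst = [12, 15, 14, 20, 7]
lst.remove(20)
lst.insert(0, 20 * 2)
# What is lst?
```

After line 1: lst = [12, 15, 14, 20, 7]
After line 2 (remove first 20): lst = [12, 15, 14, 7]
After line 3 (insert 40 at index 0): lst = [40, 12, 15, 14, 7]

[40, 12, 15, 14, 7]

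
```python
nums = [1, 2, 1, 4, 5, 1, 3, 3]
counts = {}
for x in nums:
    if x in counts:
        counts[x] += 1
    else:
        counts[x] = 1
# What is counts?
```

Initial: counts = {}, nums = [1, 2, 1, 4, 5, 1, 3, 3]
See 1: counts = {1: 1}
See 2: counts = {1: 1, 2: 1}
See 1: counts = {1: 2, 2: 1}
See 4: counts = {1: 2, 2: 1, 4: 1}
See 5: counts = {1: 2, 2: 1, 4: 1, 5: 1}
See 1: counts = {1: 3, 2: 1, 4: 1, 5: 1}
See 3: counts = {1: 3, 2: 1, 4: 1, 5: 1, 3: 1}
See 3: counts = {1: 3, 2: 1, 4: 1, 5: 1, 3: 2}

{1: 3, 2: 1, 4: 1, 5: 1, 3: 2}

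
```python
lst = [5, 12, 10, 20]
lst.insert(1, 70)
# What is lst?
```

[5, 70, 12, 10, 20]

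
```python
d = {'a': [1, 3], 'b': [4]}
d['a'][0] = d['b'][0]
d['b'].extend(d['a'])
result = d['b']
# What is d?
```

After line 1: d = {'a': [1, 3], 'b': [4]}
After line 2 (a[0] = b[0] = 4): d = {'a': [4, 3], 'b': [4]}
After line 3 (b.extend(a) appends [4, 3]): d = {'a': [4, 3], 'b': [4, 4, 3]}
After line 4: result = d['b'] = [4, 4, 3]

{'a': [4, 3], 'b': [4, 4, 3]}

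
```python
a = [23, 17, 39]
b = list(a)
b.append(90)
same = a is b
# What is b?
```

After line 1: a = [23, 17, 39]
After line 2 (b = list(a) is a shallow copy, new object): a = [23, 17, 39], b = [23, 17, 39]
After line 3 (append only mutates b): a = [23, 17, 39], b = [23, 17, 39, 90]
After line 4 (same = a is b; different objects -> False): same = False

[23, 17, 39, 90]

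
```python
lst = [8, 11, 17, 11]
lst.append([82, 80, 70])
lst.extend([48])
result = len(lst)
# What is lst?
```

After line 1: lst = [8, 11, 17, 11]
After line 2 (append adds [82, 80, 70] as single element): lst = [8, 11, 17, 11, [82, 80, 70]]
After line 3 (extend unpacks [48], adds 48): lst = [8, 11, 17, 11, [82, 80, 70], 48]
After line 4: result = len(lst) = 6

[8, 11, 17, 11, [82, 80, 70], 48]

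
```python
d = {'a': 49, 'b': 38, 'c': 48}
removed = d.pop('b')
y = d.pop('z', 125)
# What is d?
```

After line 1: d = {'a': 49, 'b': 38, 'c': 48}
After line 2 (pop 'b' returns 38): d = {'a': 49, 'c': 48}, removed = 38
After line 3 (pop 'z' missing, returns default 125): d = {'a': 49, 'c': 48}, y = 125

{'a': 49, 'c': 48}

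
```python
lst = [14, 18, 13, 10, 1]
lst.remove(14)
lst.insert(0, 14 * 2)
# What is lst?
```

After line 1: lst = [14, 18, 13, 10, 1]
After line 2 (remove first 14): lst = [18, 13, 10, 1]
After line 3 (insert 28 at index 0): lst = [28, 18, 13, 10, 1]

[28, 18, 13, 10, 1]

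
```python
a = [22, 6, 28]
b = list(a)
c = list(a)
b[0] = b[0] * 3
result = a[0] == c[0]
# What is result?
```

After line 1: a = [22, 6, 28]
After line 2 (b = list(a), copy): a = [22, 6, 28], b = [22, 6, 28]
After line 3 (c = list(a) is a copy, new object): c = [22, 6, 28]
After line 4 (b[0] = 22 * 3 = 66; only b mutates (copy)): a = [22, 6, 28], b = [66, 6, 28], c = [22, 6, 28]
After line 5 (a[0] = 22, c[0] = 22; result = True)

True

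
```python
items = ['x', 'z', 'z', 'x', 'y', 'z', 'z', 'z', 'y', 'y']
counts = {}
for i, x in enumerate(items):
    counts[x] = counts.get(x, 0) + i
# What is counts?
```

Initial: counts = {}, items = ['x', 'z', 'z', 'x', 'y', 'z', 'z', 'z', 'y', 'y']
i=0, x='x': counts = {'x': 0}
i=1, x='z': counts = {'x': 0, 'z': 1}
i=2, x='z': counts = {'x': 0, 'z': 3}
i=3, x='x': counts = {'x': 3, 'z': 3}
i=4, x='y': counts = {'x': 3, 'z': 3, 'y': 4}
i=5, x='z': counts = {'x': 3, 'z': 8, 'y': 4}
i=6, x='z': counts = {'x': 3, 'z': 14, 'y': 4}
i=7, x='z': counts = {'x': 3, 'z': 21, 'y': 4}
i=8, x='y': counts = {'x': 3, 'z': 21, 'y': 12}
i=9, x='y': counts = {'x': 3, 'z': 21, 'y': 21}

{'x': 3, 'z': 21, 'y': 21}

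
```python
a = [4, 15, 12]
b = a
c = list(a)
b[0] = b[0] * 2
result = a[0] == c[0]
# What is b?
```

After line 1: a = [4, 15, 12]
After line 2 (b = a, alias): a = [4, 15, 12], b = [4, 15, 12]
After line 3 (c = list(a) is a copy, new object): c = [4, 15, 12]
After line 4 (b[0] = 4 * 2 = 8; mutates shared a/b): a = b = [8, 15, 12], c = [4, 15, 12]
After line 5 (a[0] = 8, c[0] = 4; result = False)

[8, 15, 12]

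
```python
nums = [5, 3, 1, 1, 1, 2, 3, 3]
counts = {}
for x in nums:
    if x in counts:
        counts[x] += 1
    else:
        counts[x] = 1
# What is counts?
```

Initial: counts = {}, nums = [5, 3, 1, 1, 1, 2, 3, 3]
See 5: counts = {5: 1}
See 3: counts = {5: 1, 3: 1}
See 1: counts = {5: 1, 3: 1, 1: 1}
See 1: counts = {5: 1, 3: 1, 1: 2}
See 1: counts = {5: 1, 3: 1, 1: 3}
See 2: counts = {5: 1, 3: 1, 1: 3, 2: 1}
See 3: counts = {5: 1, 3: 2, 1: 3, 2: 1}
See 3: counts = {5: 1, 3: 3, 1: 3, 2: 1}

{5: 1, 3: 3, 1: 3, 2: 1}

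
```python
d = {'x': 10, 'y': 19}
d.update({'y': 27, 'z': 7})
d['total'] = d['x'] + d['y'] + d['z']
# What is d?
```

After line 1: d = {'x': 10, 'y': 19}
After line 2 (y overwritten, z added): d = {'x': 10, 'y': 27, 'z': 7}
After line 3 (total = 10 + 27 + 7 = 44): d = {'x': 10, 'y': 27, 'z': 7, 'total': 44}

{'x': 10, 'y': 27, 'z': 7, 'total': 44}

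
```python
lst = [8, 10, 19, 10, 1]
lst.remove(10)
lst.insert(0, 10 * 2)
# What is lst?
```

After line 1: lst = [8, 10, 19, 10, 1]
After line 2 (remove first 10): lst = [8, 19, 10, 1]
After line 3 (insert 20 at index 0): lst = [20, 8, 19, 10, 1]

[20, 8, 19, 10, 1]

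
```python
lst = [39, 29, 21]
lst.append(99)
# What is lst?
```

[39, 29, 21, 99]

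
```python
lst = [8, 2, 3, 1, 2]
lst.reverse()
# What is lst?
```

[2, 1, 3, 2, 8]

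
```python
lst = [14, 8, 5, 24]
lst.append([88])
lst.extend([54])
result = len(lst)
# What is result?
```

After line 1: lst = [14, 8, 5, 24]
After line 2 (append adds [88] as single element): lst = [14, 8, 5, 24, [88]]
After line 3 (extend unpacks [54], adds 54): lst = [14, 8, 5, 24, [88], 54]
After line 4: result = len(lst) = 6

6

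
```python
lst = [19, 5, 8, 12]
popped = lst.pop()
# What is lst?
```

[19, 5, 8]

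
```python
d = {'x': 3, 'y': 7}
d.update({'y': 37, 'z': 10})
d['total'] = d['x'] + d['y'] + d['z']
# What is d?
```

After line 1: d = {'x': 3, 'y': 7}
After line 2 (y overwritten, z added): d = {'x': 3, 'y': 37, 'z': 10}
After line 3 (total = 3 + 37 + 10 = 50): d = {'x': 3, 'y': 37, 'z': 10, 'total': 50}

{'x': 3, 'y': 37, 'z': 10, 'total': 50}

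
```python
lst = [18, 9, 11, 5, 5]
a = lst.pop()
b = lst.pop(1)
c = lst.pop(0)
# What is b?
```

After line 1: lst = [18, 9, 11, 5, 5]
After line 2 (pop() -> a = 5): lst = [18, 9, 11, 5]
After line 3 (pop(1) -> b = 9): lst = [18, 11, 5]
After line 4 (pop(0) -> c = 18): lst = [11, 5]

9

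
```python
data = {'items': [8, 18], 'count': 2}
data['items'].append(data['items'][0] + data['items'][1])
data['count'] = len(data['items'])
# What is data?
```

After line 1: data = {'items': [8, 18], 'count': 2}
After line 2 (append 8 + 18 = 26): data = {'items': [8, 18, 26], 'count': 2}
After line 3 (count = len(items) = 3): data = {'items': [8, 18, 26], 'count': 3}

{'items': [8, 18, 26], 'count': 3}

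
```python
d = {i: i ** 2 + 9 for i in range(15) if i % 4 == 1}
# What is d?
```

{1: 10, 5: 34, 9: 90, 13: 178}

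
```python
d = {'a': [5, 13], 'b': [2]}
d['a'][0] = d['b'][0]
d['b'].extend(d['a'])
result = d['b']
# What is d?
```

After line 1: d = {'a': [5, 13], 'b': [2]}
After line 2 (a[0] = b[0] = 2): d = {'a': [2, 13], 'b': [2]}
After line 3 (b.extend(a) appends [2, 13]): d = {'a': [2, 13], 'b': [2, 2, 13]}
After line 4: result = d['b'] = [2, 2, 13]

{'a': [2, 13], 'b': [2, 2, 13]}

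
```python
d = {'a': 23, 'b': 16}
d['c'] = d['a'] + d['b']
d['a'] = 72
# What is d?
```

After line 1: d = {'a': 23, 'b': 16}
After line 2 (d['c'] = 23 + 16): d = {'a': 23, 'b': 16, 'c': 39}
After line 3: d = {'a': 72, 'b': 16, 'c': 39}

{'a': 72, 'b': 16, 'c': 39}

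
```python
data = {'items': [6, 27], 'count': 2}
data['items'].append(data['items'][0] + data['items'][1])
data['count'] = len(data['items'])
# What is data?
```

After line 1: data = {'items': [6, 27], 'count': 2}
After line 2 (append 6 + 27 = 33): data = {'items': [6, 27, 33], 'count': 2}
After line 3 (count = len(items) = 3): data = {'items': [6, 27, 33], 'count': 3}

{'items': [6, 27, 33], 'count': 3}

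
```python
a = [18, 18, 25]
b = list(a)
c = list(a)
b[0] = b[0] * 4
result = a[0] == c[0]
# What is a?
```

After line 1: a = [18, 18, 25]
After line 2 (b = list(a), copy): a = [18, 18, 25], b = [18, 18, 25]
After line 3 (c = list(a) is a copy, new object): c = [18, 18, 25]
After line 4 (b[0] = 18 * 4 = 72; only b mutates (copy)): a = [18, 18, 25], b = [72, 18, 25], c = [18, 18, 25]
After line 5 (a[0] = 18, c[0] = 18; result = True)

[18, 18, 25]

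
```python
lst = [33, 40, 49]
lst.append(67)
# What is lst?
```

[33, 40, 49, 67]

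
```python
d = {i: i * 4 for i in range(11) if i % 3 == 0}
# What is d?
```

{0: 0, 3: 12, 6: 24, 9: 36}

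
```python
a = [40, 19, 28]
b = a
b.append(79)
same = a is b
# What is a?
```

After line 1: a = [40, 19, 28]
After line 2 (b = a is an alias, same object): a = [40, 19, 28], b = [40, 19, 28]
After line 3 (b.append mutates the shared list): a = [40, 19, 28, 79], b = [40, 19, 28, 79]
After line 4 (same = a is b; same object -> True): same = True

[40, 19, 28, 79]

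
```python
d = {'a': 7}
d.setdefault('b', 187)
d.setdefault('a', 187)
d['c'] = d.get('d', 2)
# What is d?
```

After line 1: d = {'a': 7}
After line 2 (setdefault adds 'b'=187): d = {'a': 7, 'b': 187}
After line 3 (setdefault 'a' no-op, already exists): d = {'a': 7, 'b': 187}
After line 4 (get('d', 2) returns default since 'd' not in d): d = {'a': 7, 'b': 187, 'c': 2}

{'a': 7, 'b': 187, 'c': 2}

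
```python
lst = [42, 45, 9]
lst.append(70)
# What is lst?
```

[42, 45, 9, 70]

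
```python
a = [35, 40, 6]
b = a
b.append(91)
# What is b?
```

After line 1: a = [35, 40, 6]
After line 2 (b = a is an alias, same object): a = [35, 40, 6], b = [35, 40, 6]
After line 3 (b.append mutates the shared list): a = [35, 40, 6, 91], b = [35, 40, 6, 91]

[35, 40, 6, 91]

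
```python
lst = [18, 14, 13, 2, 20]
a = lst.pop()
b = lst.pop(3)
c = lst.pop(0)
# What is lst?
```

After line 1: lst = [18, 14, 13, 2, 20]
After line 2 (pop() -> a = 20): lst = [18, 14, 13, 2]
After line 3 (pop(3) -> b = 2): lst = [18, 14, 13]
After line 4 (pop(0) -> c = 18): lst = [14, 13]

[14, 13]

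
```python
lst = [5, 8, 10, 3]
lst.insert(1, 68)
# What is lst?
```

[5, 68, 8, 10, 3]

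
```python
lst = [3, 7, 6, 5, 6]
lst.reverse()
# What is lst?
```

[6, 5, 6, 7, 3]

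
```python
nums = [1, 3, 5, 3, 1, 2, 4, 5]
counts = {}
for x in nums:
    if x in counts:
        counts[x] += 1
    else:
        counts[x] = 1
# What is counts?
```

Initial: counts = {}, nums = [1, 3, 5, 3, 1, 2, 4, 5]
See 1: counts = {1: 1}
See 3: counts = {1: 1, 3: 1}
See 5: counts = {1: 1, 3: 1, 5: 1}
See 3: counts = {1: 1, 3: 2, 5: 1}
See 1: counts = {1: 2, 3: 2, 5: 1}
See 2: counts = {1: 2, 3: 2, 5: 1, 2: 1}
See 4: counts = {1: 2, 3: 2, 5: 1, 2: 1, 4: 1}
See 5: counts = {1: 2, 3: 2, 5: 2, 2: 1, 4: 1}

{1: 2, 3: 2, 5: 2, 2: 1, 4: 1}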